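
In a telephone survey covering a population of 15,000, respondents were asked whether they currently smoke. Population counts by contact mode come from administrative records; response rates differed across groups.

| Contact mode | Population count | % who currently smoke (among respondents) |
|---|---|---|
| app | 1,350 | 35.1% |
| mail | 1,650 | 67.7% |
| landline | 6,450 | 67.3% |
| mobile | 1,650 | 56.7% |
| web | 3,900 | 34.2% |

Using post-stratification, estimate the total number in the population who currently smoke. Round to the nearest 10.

Each cell contributes its population count × the respondent rate:
  app: 1,350 × 35.1% = 473.85
  mail: 1,650 × 67.7% = 1117.05
  landline: 6,450 × 67.3% = 4340.85
  mobile: 1,650 × 56.7% = 935.55
  web: 3,900 × 34.2% = 1333.8
Estimated total = 8201.1 → 8,200.

8,200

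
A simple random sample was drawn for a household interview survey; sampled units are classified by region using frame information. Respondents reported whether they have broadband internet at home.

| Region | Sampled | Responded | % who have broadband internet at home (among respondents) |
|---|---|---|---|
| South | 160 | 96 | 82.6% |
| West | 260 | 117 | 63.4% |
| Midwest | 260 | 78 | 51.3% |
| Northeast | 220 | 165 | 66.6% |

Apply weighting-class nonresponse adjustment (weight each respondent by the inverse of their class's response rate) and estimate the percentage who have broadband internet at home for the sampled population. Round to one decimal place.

Class response rates: South 96/160 = 60%, West 117/260 = 45%, Midwest 78/260 = 30%, Northeast 165/220 = 75%.
Inverse-response-rate weighting restores each class to its sampled count, so class totals weight by n_sampled:
  South: 160 × 82.6 = 13,216
  West: 260 × 63.4 = 16,484
  Midwest: 260 × 51.3 = 13,338
  Northeast: 220 × 66.6 = 14652
Adjusted estimate = 57,690 / 900 = 64.1 → 64.1%.

64.1%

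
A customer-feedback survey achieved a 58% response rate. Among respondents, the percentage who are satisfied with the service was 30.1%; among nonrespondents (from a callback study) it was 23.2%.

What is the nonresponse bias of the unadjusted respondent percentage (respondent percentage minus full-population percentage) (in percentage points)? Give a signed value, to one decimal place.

+2.9 percentage points

Nonresponse fraction = 1 − 0.58 = 0.42.
Bias = (nonresponse fraction) × (respondent percentage − nonrespondent percentage)
     = 0.42 × (30.1 − 23.2) = 0.42 × 6.9 = 2.898.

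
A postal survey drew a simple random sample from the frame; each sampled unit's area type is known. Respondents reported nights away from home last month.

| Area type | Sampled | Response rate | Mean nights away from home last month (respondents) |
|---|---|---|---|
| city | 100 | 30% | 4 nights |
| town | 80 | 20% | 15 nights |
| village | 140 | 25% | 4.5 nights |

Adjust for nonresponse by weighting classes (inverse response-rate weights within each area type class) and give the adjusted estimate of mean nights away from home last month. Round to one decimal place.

Weighting each respondent by the inverse class response rate inflates each class back to its sampled size, so the class weight is n_sampled:
  city: 100 × 4 = 400
  town: 80 × 15 = 1200
  village: 140 × 4.5 = 630
Adjusted estimate = 2230 / 320 = 6.96875 → 7.0.

7.0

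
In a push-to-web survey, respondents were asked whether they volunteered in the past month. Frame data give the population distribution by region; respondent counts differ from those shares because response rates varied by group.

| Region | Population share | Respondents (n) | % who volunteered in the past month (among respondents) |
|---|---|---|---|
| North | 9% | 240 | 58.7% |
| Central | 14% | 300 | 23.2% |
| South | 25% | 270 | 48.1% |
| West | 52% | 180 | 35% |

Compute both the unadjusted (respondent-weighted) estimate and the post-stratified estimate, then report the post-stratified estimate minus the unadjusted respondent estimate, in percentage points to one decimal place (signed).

Naive respondent-only estimate (weights = respondent counts):
  (240/990)×58.7 + (300/990)×23.2 + (270/990)×48.1 + (180/990)×35 = 40.7424%
Post-stratifying to population shares instead:
  0.09×58.7 + 0.14×23.2 + 0.25×48.1 + 0.52×35 = 38.756%
Difference = 38.756 − 40.7424 = -1.9864 pp.

-2.0 percentage points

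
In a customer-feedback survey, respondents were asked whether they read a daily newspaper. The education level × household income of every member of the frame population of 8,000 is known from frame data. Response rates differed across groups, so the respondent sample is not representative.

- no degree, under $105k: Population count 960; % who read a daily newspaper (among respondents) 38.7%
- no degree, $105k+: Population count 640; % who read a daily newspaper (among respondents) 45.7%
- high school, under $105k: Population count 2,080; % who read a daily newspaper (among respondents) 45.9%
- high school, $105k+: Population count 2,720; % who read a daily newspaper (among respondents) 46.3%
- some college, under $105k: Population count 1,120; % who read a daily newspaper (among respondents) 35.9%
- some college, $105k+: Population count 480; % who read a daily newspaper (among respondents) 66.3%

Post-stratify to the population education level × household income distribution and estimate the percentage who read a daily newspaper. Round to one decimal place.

45.0%

Reweight to the known education level × household income distribution:
  no degree, under $105k: (960/8,000) × 38.7 = 4.644
  no degree, $105k+: (640/8,000) × 45.7 = 3.656
  high school, under $105k: (2,080/8,000) × 45.9 = 11.934
  high school, $105k+: (2,720/8,000) × 46.3 = 15.742
  some college, under $105k: (1,120/8,000) × 35.9 = 5.026
  some college, $105k+: (480/8,000) × 66.3 = 3.978
Post-stratified estimate = 44.98 → 45.0%.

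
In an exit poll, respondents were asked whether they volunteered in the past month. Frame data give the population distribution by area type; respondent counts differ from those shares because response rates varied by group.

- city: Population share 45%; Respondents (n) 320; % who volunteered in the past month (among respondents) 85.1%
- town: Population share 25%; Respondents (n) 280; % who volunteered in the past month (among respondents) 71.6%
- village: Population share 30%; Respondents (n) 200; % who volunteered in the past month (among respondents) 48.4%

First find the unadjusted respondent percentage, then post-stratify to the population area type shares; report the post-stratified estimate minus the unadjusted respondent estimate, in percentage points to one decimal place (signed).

-0.5 percentage points

Naive respondent-only estimate (weights = respondent counts):
  (320/800)×85.1 + (280/800)×71.6 + (200/800)×48.4 = 71.2%
Reweighting by population area type shares:
  0.45×85.1 + 0.25×71.6 + 0.3×48.4 = 70.715%
Difference = 70.715 − 71.2 = -0.485 pp.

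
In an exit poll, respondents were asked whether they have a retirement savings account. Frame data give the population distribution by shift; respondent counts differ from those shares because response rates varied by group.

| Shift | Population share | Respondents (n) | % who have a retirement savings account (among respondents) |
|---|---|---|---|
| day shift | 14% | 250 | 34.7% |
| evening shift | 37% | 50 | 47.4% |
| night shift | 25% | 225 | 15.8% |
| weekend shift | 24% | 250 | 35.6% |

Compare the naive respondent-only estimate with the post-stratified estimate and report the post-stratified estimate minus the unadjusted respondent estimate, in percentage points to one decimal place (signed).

+4.6 percentage points

Without adjustment, the pooled respondent share is:
  (250/775)×34.7 + (50/775)×47.4 + (225/775)×15.8 + (250/775)×35.6 = 30.3226%
Post-stratified estimate weights by population shares:
  0.14×34.7 + 0.37×47.4 + 0.25×15.8 + 0.24×35.6 = 34.89%
Difference = 34.89 − 30.3226 = 4.5674 pp.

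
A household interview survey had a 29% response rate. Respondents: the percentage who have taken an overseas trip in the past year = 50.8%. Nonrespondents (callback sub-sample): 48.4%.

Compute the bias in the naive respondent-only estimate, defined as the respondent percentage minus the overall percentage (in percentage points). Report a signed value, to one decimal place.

+1.7 percentage points

Nonresponse fraction = 1 − 0.29 = 0.71.
Bias = (nonresponse fraction) × (respondent percentage − nonrespondent percentage)
     = 0.71 × (50.8 − 48.4) = 0.71 × 2.4 = 1.704.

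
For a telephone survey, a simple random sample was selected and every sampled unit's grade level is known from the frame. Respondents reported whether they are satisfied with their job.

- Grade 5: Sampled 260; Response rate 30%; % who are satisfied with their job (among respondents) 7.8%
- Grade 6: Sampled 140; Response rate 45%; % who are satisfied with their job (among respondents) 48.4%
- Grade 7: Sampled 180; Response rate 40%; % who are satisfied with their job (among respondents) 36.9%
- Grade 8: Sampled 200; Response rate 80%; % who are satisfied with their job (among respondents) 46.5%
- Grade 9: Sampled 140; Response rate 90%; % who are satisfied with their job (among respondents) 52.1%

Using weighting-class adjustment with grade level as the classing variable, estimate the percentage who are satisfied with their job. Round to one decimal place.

Inverse-response-rate weighting restores each class to its sampled count, so class totals weight by n_sampled:
  Grade 5: 260 × 7.8 = 2028
  Grade 6: 140 × 48.4 = 6776
  Grade 7: 180 × 36.9 = 6642
  Grade 8: 200 × 46.5 = 9300
  Grade 9: 140 × 52.1 = 7294
Adjusted estimate = 32,040 / 920 = 34.8261 → 34.8%.

34.8%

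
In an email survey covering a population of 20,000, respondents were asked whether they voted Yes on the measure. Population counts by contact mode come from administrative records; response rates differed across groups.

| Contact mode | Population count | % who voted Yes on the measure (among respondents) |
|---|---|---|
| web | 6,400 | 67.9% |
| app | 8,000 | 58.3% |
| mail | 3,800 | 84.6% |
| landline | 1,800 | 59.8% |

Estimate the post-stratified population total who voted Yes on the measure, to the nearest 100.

Apply each group's respondent rate to its population count:
  web: 6,400 × 67.9% = 4345.6
  app: 8,000 × 58.3% = 4664
  mail: 3,800 × 84.6% = 3214.8
  landline: 1,800 × 59.8% = 1076.4
Estimated total = 13300.8 → 13,300.

13,300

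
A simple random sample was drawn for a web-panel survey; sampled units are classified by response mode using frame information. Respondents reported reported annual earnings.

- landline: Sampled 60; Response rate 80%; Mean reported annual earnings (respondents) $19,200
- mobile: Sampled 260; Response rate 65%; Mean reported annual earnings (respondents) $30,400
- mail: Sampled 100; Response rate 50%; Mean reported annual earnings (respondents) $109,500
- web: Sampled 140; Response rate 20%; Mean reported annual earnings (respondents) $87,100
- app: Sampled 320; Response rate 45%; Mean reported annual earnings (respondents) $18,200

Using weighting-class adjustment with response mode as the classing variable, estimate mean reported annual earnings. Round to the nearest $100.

Weighting each respondent by the inverse class response rate inflates each class back to its sampled size, so the class weight is n_sampled:
  landline: 60 × 19,200 = 1,152,000
  mobile: 260 × 30,400 = 7,904,000
  mail: 100 × 109,500 = 10,950,000
  web: 140 × 87,100 = 12,194,000
  app: 320 × 18,200 = 5,824,000
Adjusted estimate = 38,024,000 / 880 = 43209.1 → $43,200.

$43,200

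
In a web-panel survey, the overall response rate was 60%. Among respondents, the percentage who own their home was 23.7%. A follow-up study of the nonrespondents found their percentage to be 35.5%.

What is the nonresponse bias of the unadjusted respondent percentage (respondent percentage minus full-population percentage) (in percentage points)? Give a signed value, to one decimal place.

-4.7 percentage points

Nonresponse fraction = 1 − 0.6 = 0.4.
Bias = (nonresponse fraction) × (respondent percentage − nonrespondent percentage)
     = 0.4 × (23.7 − 35.5) = 0.4 × -11.8 = -4.72.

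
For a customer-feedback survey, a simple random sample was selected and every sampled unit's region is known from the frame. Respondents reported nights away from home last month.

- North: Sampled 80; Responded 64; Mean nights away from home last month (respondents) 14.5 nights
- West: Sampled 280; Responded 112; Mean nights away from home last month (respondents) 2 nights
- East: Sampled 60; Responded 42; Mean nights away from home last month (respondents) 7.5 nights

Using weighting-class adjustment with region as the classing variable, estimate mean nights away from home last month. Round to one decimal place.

Class response rates: North 64/80 = 80%, West 112/280 = 40%, East 42/60 = 70%.
With weight = n_sampled/n_responded per class, the weighted class total is n_sampled:
  North: 80 × 14.5 = 1160
  West: 280 × 2 = 560
  East: 60 × 7.5 = 450
Adjusted estimate = 2170 / 420 = 5.16667 → 5.2.

5.2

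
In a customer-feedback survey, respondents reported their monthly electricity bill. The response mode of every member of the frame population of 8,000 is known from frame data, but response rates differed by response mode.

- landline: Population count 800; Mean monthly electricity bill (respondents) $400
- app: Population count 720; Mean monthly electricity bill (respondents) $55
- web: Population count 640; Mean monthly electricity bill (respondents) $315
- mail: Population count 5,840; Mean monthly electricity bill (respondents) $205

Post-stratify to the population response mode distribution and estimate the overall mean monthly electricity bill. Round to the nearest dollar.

Reweight to the known response mode distribution:
  landline: (800/8,000) × 400 = 40
  app: (720/8,000) × 55 = 4.95
  web: (640/8,000) × 315 = 25.2
  mail: (5,840/8,000) × 205 = 149.65
Post-stratified estimate = 219.8 → $220.

$220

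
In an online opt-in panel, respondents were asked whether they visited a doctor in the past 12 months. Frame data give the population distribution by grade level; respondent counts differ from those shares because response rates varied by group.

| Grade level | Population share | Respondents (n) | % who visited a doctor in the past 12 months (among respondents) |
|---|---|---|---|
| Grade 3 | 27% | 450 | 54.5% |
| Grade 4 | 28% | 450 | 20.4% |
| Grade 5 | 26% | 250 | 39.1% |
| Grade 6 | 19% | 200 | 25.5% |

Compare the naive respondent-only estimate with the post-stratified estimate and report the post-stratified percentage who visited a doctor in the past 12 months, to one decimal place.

35.4%

Unadjusted (pooled respondent) estimate weights by respondent counts:
  (450/1350)×54.5 + (450/1350)×20.4 + (250/1350)×39.1 + (200/1350)×25.5 = 35.9852%
Reweighting by population grade level shares:
  0.27×54.5 + 0.28×20.4 + 0.26×39.1 + 0.19×25.5 = 35.438%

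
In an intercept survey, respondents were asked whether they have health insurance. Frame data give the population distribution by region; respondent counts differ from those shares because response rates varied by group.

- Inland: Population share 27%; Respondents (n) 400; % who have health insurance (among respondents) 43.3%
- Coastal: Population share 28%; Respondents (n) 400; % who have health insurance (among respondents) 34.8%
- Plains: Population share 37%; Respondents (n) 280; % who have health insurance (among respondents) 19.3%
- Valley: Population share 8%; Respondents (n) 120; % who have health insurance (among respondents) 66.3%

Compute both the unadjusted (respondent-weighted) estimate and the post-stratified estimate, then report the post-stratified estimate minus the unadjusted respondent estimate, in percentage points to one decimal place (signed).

-3.3 percentage points

Without adjustment, the pooled respondent share is:
  (400/1200)×43.3 + (400/1200)×34.8 + (280/1200)×19.3 + (120/1200)×66.3 = 37.1667%
Reweighting by population region shares:
  0.27×43.3 + 0.28×34.8 + 0.37×19.3 + 0.08×66.3 = 33.88%
Difference = 33.88 − 37.1667 = -3.2867 pp.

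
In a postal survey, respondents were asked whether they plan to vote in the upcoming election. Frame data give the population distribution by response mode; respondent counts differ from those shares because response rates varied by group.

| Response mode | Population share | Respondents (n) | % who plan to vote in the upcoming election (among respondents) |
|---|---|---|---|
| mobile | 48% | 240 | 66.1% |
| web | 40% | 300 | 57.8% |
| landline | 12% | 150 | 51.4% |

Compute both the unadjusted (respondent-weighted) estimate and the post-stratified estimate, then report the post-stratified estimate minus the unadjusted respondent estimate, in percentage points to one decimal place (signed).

+1.7 percentage points

Unadjusted (pooled respondent) estimate weights by respondent counts:
  (240/690)×66.1 + (300/690)×57.8 + (150/690)×51.4 = 59.2957%
Reweighting by population response mode shares:
  0.48×66.1 + 0.4×57.8 + 0.12×51.4 = 61.016%
Difference = 61.016 − 59.2957 = 1.7203 pp.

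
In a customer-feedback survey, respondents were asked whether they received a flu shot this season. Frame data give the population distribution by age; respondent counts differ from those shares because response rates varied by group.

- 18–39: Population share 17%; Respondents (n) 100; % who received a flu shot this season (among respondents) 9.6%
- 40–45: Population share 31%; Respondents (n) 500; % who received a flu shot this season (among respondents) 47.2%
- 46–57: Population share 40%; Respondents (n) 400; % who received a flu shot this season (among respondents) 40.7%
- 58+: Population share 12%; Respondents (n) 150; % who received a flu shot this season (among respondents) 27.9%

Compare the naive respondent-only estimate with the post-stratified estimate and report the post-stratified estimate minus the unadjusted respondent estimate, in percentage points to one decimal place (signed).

Without adjustment, the pooled respondent share is:
  (100/1150)×9.6 + (500/1150)×47.2 + (400/1150)×40.7 + (150/1150)×27.9 = 39.1522%
Reweighting by population age shares:
  0.17×9.6 + 0.31×47.2 + 0.4×40.7 + 0.12×27.9 = 35.892%
Difference = 35.892 − 39.1522 = -3.2602 pp.

-3.3 percentage points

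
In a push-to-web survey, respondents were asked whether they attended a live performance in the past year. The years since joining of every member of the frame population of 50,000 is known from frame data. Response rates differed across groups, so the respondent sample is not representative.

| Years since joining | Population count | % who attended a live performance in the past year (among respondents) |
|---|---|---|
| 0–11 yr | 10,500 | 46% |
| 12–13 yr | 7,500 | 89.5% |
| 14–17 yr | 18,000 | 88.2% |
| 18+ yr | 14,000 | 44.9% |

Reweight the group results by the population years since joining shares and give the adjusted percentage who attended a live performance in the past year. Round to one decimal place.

67.4%

Reweight to the known years since joining distribution:
  0–11 yr: (10,500/50,000) × 46 = 9.66
  12–13 yr: (7,500/50,000) × 89.5 = 13.425
  14–17 yr: (18,000/50,000) × 88.2 = 31.752
  18+ yr: (14,000/50,000) × 44.9 = 12.572
Post-stratified estimate = 67.409 → 67.4%.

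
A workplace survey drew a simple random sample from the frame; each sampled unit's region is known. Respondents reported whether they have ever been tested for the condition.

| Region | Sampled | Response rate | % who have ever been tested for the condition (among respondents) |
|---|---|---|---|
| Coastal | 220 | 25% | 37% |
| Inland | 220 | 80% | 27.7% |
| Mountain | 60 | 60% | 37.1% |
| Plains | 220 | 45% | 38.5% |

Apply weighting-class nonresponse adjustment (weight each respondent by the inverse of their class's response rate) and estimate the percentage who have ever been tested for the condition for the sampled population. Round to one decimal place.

34.6%

Inverse-response-rate weighting restores each class to its sampled count, so class totals weight by n_sampled:
  Coastal: 220 × 37 = 8140
  Inland: 220 × 27.7 = 6094
  Mountain: 60 × 37.1 = 2226
  Plains: 220 × 38.5 = 8470
Adjusted estimate = 24,930 / 720 = 34.625 → 34.6%.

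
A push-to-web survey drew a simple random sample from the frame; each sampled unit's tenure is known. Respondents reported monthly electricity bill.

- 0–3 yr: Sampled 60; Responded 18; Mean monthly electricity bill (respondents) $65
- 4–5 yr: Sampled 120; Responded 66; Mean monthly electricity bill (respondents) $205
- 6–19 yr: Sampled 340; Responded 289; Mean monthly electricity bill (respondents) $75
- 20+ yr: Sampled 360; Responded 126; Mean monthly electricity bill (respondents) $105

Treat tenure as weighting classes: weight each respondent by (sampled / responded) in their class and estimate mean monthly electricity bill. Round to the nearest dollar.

$104

Response rates by class: 0–3 yr 18/60 = 30%, 4–5 yr 66/120 = 55%, 6–19 yr 289/340 = 85%, 20+ yr 126/360 = 35%.
Weighting each respondent by the inverse class response rate inflates each class back to its sampled size, so the class weight is n_sampled:
  0–3 yr: 60 × 65 = 3900
  4–5 yr: 120 × 205 = 24,600
  6–19 yr: 340 × 75 = 25,500
  20+ yr: 360 × 105 = 37,800
Adjusted estimate = 91,800 / 880 = 104.318 → $104.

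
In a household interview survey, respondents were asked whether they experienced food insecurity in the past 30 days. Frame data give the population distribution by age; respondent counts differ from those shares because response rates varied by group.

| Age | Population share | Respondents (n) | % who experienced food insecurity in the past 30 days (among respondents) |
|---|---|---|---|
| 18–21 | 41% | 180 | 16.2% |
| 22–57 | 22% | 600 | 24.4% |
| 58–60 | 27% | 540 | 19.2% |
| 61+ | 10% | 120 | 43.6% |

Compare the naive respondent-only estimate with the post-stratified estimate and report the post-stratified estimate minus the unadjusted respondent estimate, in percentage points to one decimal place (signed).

-1.5 percentage points

Unadjusted (pooled respondent) estimate weights by respondent counts:
  (180/1440)×16.2 + (600/1440)×24.4 + (540/1440)×19.2 + (120/1440)×43.6 = 23.025%
Reweighting by population age shares:
  0.41×16.2 + 0.22×24.4 + 0.27×19.2 + 0.1×43.6 = 21.554%
Difference = 21.554 − 23.025 = -1.471 pp.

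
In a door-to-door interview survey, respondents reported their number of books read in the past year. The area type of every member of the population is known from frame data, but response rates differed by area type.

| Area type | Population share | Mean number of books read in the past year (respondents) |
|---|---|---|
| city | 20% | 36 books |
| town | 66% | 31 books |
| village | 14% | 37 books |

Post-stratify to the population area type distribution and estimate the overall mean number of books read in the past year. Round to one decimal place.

32.8

Weight each group's respondent value by its population share:
  city: 0.2 × 36 = 7.2
  town: 0.66 × 31 = 20.46
  village: 0.14 × 37 = 5.18
Post-stratified estimate = 32.84 → 32.8.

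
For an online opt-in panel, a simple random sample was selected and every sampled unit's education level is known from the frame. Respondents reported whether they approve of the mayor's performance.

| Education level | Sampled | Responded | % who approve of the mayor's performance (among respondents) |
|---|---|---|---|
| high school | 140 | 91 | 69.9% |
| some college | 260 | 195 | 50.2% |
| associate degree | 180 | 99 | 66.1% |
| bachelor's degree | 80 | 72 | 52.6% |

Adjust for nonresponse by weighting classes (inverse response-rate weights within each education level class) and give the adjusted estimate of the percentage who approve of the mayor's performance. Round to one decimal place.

Response rates by class: high school 91/140 = 65%, some college 195/260 = 75%, associate degree 99/180 = 55%, bachelor's degree 72/80 = 90%.
With weight = n_sampled/n_responded per class, the weighted class total is n_sampled:
  high school: 140 × 69.9 = 9786
  some college: 260 × 50.2 = 13,052
  associate degree: 180 × 66.1 = 11898
  bachelor's degree: 80 × 52.6 = 4208
Adjusted estimate = 38,944 / 660 = 59.0061 → 59.0%.

59.0%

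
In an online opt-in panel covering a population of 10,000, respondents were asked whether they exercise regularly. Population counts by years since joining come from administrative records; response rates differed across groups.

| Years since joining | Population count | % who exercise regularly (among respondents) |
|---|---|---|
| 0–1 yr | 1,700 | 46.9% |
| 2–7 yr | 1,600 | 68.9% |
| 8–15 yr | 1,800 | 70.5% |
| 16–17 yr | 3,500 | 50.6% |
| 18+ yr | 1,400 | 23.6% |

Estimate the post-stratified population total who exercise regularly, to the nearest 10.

Each cell contributes its population count × the respondent rate:
  0–1 yr: 1,700 × 46.9% = 797.3
  2–7 yr: 1,600 × 68.9% = 1102.4
  8–15 yr: 1,800 × 70.5% = 1269
  16–17 yr: 3,500 × 50.6% = 1771
  18+ yr: 1,400 × 23.6% = 330.4
Estimated total = 5270.1 → 5,270.

5,270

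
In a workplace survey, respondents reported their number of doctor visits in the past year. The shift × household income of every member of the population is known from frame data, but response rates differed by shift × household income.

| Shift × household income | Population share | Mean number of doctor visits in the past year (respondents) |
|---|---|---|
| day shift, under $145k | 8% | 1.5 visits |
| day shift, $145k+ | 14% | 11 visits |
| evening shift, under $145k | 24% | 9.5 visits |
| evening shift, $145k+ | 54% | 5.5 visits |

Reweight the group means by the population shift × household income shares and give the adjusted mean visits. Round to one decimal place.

Post-stratification weights by population share, not respondent share:
  day shift, under $145k: 0.08 × 1.5 = 0.12
  day shift, $145k+: 0.14 × 11 = 1.54
  evening shift, under $145k: 0.24 × 9.5 = 2.28
  evening shift, $145k+: 0.54 × 5.5 = 2.97
Post-stratified estimate = 6.91 → 6.9.

6.9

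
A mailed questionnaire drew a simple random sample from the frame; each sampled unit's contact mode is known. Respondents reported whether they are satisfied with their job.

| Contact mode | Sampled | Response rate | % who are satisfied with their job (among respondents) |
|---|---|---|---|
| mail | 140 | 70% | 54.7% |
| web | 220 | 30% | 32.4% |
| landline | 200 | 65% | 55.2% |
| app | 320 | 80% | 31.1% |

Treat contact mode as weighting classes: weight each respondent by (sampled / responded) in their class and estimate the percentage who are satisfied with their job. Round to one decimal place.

Each respondent's weight = sampled/responded in their class; summing within a class gives n_sampled, so:
  mail: 140 × 54.7 = 7658
  web: 220 × 32.4 = 7128
  landline: 200 × 55.2 = 11,040
  app: 320 × 31.1 = 9952
Adjusted estimate = 35,778 / 880 = 40.6568 → 40.7%.

40.7%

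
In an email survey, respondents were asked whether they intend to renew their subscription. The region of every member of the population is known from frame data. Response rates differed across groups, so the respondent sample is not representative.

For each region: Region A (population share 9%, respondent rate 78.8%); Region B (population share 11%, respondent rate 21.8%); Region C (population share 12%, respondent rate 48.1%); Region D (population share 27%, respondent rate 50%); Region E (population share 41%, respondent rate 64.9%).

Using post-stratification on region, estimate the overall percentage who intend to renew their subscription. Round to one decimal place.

55.4%

Reweight to the known region distribution:
  Region A: 0.09 × 78.8 = 7.092
  Region B: 0.11 × 21.8 = 2.398
  Region C: 0.12 × 48.1 = 5.772
  Region D: 0.27 × 50 = 13.5
  Region E: 0.41 × 64.9 = 26.609
Post-stratified estimate = 55.371 → 55.4%.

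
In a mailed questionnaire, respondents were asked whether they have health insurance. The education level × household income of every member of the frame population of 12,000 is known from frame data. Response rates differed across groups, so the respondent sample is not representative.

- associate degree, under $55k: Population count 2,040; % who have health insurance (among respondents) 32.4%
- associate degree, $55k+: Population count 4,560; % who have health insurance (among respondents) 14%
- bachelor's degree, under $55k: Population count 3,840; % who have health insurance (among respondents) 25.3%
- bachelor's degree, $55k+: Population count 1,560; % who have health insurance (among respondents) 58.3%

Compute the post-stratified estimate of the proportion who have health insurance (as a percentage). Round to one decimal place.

26.5%

Reweight to the known education level × household income distribution:
  associate degree, under $55k: (2,040/12,000) × 32.4 = 5.508
  associate degree, $55k+: (4,560/12,000) × 14 = 5.32
  bachelor's degree, under $55k: (3,840/12,000) × 25.3 = 8.096
  bachelor's degree, $55k+: (1,560/12,000) × 58.3 = 7.579
Post-stratified estimate = 26.503 → 26.5%.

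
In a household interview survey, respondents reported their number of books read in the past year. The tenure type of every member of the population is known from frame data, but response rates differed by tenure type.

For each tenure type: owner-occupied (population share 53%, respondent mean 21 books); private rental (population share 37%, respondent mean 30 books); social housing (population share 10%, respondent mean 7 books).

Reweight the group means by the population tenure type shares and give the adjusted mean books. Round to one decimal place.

22.9

Reweight to the known tenure type distribution:
  owner-occupied: 0.53 × 21 = 11.13
  private rental: 0.37 × 30 = 11.1
  social housing: 0.1 × 7 = 0.7
Post-stratified estimate = 22.93 → 22.9.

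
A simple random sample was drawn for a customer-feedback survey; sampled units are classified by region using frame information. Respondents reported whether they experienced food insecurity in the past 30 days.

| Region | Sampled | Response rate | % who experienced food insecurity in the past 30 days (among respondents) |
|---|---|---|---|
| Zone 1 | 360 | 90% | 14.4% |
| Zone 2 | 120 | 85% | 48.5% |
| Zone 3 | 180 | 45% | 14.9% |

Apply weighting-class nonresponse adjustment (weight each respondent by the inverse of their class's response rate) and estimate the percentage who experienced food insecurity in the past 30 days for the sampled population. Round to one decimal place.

Weighting each respondent by the inverse class response rate inflates each class back to its sampled size, so the class weight is n_sampled:
  Zone 1: 360 × 14.4 = 5184
  Zone 2: 120 × 48.5 = 5820
  Zone 3: 180 × 14.9 = 2682
Adjusted estimate = 13,686 / 660 = 20.7364 → 20.7%.

20.7%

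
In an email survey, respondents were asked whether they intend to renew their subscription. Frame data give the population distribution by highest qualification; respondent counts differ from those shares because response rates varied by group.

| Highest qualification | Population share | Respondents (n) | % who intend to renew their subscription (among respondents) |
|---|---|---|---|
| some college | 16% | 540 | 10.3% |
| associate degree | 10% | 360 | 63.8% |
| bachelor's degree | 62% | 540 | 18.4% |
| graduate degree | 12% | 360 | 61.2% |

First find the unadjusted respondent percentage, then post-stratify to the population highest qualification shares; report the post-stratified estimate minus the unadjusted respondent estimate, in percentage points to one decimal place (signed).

-6.8 percentage points

Unadjusted (pooled respondent) estimate weights by respondent counts:
  (540/1800)×10.3 + (360/1800)×63.8 + (540/1800)×18.4 + (360/1800)×61.2 = 33.61%
Post-stratifying to population shares instead:
  0.16×10.3 + 0.1×63.8 + 0.62×18.4 + 0.12×61.2 = 26.78%
Difference = 26.78 − 33.61 = -6.83 pp.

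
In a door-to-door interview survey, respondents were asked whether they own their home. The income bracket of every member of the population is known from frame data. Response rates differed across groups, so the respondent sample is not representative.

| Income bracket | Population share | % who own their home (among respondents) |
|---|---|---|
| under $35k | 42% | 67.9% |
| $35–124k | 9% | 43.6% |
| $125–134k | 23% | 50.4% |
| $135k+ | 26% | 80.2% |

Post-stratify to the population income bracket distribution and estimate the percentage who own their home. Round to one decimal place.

64.9%

Post-stratification weights by population share, not respondent share:
  under $35k: 0.42 × 67.9 = 28.518
  $35–124k: 0.09 × 43.6 = 3.924
  $125–134k: 0.23 × 50.4 = 11.592
  $135k+: 0.26 × 80.2 = 20.852
Post-stratified estimate = 64.886 → 64.9%.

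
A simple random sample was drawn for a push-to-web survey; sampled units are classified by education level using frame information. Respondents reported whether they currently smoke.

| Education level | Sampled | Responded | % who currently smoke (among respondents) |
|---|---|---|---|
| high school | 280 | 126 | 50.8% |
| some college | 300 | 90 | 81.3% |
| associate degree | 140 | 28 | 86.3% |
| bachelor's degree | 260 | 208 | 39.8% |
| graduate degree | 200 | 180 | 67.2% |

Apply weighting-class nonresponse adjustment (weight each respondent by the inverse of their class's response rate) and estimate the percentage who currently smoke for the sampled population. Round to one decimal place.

63.1%

Response rates by class: high school 126/280 = 45%, some college 90/300 = 30%, associate degree 28/140 = 20%, bachelor's degree 208/260 = 80%, graduate degree 180/200 = 90%.
Inverse-response-rate weighting restores each class to its sampled count, so class totals weight by n_sampled:
  high school: 280 × 50.8 = 14,224
  some college: 300 × 81.3 = 24,390
  associate degree: 140 × 86.3 = 12,082
  bachelor's degree: 260 × 39.8 = 10,348
  graduate degree: 200 × 67.2 = 13,440
Adjusted estimate = 74,484 / 1,180 = 63.122 → 63.1%.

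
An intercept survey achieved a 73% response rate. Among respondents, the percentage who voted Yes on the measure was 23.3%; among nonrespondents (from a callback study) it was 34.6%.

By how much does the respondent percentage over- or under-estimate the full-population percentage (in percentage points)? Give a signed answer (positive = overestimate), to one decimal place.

-3.1 percentage points

Nonresponse fraction = 1 − 0.73 = 0.27.
Bias = (nonresponse fraction) × (respondent percentage − nonrespondent percentage)
     = 0.27 × (23.3 − 34.6) = 0.27 × -11.3 = -3.051.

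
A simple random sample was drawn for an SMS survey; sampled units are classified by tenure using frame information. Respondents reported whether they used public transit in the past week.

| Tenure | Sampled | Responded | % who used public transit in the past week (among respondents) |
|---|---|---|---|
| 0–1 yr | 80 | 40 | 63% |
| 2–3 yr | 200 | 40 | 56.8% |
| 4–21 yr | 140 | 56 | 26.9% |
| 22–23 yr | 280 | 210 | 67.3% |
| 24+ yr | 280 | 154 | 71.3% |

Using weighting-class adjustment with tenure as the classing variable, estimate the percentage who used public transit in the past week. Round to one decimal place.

60.2%

Response rates by class: 0–1 yr 40/80 = 50%, 2–3 yr 40/200 = 20%, 4–21 yr 56/140 = 40%, 22–23 yr 210/280 = 75%, 24+ yr 154/280 = 55%.
Each respondent's weight = sampled/responded in their class; summing within a class gives n_sampled, so:
  0–1 yr: 80 × 63 = 5040
  2–3 yr: 200 × 56.8 = 11,360
  4–21 yr: 140 × 26.9 = 3766
  22–23 yr: 280 × 67.3 = 18,844
  24+ yr: 280 × 71.3 = 19,964
Adjusted estimate = 58,974 / 980 = 60.1776 → 60.2%.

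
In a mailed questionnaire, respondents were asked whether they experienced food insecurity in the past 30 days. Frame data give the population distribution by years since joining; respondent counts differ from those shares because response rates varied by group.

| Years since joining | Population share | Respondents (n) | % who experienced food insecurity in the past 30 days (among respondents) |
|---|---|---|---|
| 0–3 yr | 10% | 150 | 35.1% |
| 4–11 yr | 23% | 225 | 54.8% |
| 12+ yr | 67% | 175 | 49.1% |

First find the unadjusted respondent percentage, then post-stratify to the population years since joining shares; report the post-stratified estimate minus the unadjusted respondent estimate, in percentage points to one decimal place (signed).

Naive respondent-only estimate (weights = respondent counts):
  (150/550)×35.1 + (225/550)×54.8 + (175/550)×49.1 = 47.6136%
Post-stratified estimate weights by population shares:
  0.1×35.1 + 0.23×54.8 + 0.67×49.1 = 49.011%
Difference = 49.011 − 47.6136 = 1.3974 pp.

+1.4 percentage points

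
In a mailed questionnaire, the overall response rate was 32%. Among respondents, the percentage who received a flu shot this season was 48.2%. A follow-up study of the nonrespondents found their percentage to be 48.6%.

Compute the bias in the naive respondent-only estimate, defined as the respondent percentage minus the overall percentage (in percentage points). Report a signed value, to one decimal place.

Nonresponse fraction = 1 − 0.32 = 0.68.
Bias = (nonresponse fraction) × (respondent percentage − nonrespondent percentage)
     = 0.68 × (48.2 − 48.6) = 0.68 × -0.4 = -0.272.

-0.3 percentage points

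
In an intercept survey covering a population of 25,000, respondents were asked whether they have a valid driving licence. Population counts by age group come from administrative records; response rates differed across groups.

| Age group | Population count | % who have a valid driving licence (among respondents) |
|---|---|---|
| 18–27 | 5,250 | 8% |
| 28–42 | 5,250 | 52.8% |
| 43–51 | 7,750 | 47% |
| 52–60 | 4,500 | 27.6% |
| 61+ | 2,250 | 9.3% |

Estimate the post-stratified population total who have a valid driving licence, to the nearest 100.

8,300

Each cell contributes its population count × the respondent rate:
  18–27: 5,250 × 8% = 420
  28–42: 5,250 × 52.8% = 2772
  43–51: 7,750 × 47% = 3642.5
  52–60: 4,500 × 27.6% = 1242
  61+: 2,250 × 9.3% = 209.25
Estimated total = 8285.75 → 8,300.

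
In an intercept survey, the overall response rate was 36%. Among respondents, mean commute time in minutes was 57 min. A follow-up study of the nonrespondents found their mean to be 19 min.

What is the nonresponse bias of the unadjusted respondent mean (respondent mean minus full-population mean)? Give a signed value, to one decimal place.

+24.3

Nonresponse fraction = 1 − 0.36 = 0.64.
Bias = (nonresponse fraction) × (respondent mean − nonrespondent mean)
     = 0.64 × (57 − 19) = 0.64 × 38 = 24.32.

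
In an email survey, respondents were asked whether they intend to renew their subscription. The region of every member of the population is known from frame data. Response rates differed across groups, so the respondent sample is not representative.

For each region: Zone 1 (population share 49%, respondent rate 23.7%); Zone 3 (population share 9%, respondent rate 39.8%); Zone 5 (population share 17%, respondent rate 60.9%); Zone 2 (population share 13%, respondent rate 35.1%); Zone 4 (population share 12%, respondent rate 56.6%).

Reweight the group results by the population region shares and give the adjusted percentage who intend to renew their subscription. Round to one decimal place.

Weight each group's respondent value by its population share:
  Zone 1: 0.49 × 23.7 = 11.613
  Zone 3: 0.09 × 39.8 = 3.582
  Zone 5: 0.17 × 60.9 = 10.353
  Zone 2: 0.13 × 35.1 = 4.563
  Zone 4: 0.12 × 56.6 = 6.792
Post-stratified estimate = 36.903 → 36.9%.

36.9%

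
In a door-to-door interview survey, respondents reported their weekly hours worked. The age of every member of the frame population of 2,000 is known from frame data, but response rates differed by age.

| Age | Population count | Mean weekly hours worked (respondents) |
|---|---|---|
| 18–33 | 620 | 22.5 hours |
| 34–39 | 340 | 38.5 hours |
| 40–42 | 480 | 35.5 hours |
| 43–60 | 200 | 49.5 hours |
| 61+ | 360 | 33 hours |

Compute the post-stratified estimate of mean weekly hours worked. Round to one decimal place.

Post-stratification weights by population share, not respondent share:
  18–33: (620/2,000) × 22.5 = 6.975
  34–39: (340/2,000) × 38.5 = 6.545
  40–42: (480/2,000) × 35.5 = 8.52
  43–60: (200/2,000) × 49.5 = 4.95
  61+: (360/2,000) × 33 = 5.94
Post-stratified estimate = 32.93 → 32.9.

32.9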